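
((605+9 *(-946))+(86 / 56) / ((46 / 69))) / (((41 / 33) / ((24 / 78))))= -14611575 / 7462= -1958.13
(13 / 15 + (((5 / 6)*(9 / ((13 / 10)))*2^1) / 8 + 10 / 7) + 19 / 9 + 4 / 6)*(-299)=-2454583 / 1260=-1948.08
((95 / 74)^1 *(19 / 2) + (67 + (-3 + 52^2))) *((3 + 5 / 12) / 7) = 1357.00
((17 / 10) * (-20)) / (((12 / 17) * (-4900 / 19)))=5491 / 29400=0.19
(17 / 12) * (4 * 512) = 2901.33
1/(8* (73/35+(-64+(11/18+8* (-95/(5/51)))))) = -315/19689524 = -0.00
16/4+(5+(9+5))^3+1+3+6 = 6873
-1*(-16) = 16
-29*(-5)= 145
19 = 19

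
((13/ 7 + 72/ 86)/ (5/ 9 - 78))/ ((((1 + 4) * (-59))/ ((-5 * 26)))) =-189774/ 12378023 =-0.02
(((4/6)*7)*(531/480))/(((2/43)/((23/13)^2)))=9394511/27040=347.43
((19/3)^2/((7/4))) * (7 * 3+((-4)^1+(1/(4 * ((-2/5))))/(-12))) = 590957/1512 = 390.84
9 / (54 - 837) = -1 / 87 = -0.01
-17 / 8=-2.12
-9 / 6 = -3 / 2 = -1.50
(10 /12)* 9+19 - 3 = 47 /2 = 23.50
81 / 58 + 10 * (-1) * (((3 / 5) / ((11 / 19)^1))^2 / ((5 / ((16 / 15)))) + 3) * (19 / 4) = -66665364 / 438625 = -151.99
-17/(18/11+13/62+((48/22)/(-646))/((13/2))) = -48683206/5285053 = -9.21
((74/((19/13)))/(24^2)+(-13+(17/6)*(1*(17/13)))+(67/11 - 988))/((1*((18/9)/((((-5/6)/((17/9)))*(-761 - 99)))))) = -833710179475/4434144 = -188020.55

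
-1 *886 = -886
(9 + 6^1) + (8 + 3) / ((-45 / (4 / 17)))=11431 / 765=14.94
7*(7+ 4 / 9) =469 / 9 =52.11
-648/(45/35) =-504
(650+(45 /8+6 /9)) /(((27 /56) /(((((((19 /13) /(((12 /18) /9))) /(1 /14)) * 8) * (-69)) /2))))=-103777280.92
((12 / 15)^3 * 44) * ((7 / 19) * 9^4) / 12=10777536 / 2375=4537.91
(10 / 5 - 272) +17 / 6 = -1603 / 6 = -267.17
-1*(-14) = 14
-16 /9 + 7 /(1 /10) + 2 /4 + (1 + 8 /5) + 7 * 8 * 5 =31619 /90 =351.32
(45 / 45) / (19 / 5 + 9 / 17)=85 / 368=0.23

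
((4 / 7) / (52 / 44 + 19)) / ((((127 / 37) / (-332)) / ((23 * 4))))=-671968 / 2667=-251.96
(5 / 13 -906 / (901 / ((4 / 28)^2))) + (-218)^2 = 27275990955 / 573937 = 47524.36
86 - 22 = 64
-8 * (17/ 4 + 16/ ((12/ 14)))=-550/ 3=-183.33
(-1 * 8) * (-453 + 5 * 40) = 2024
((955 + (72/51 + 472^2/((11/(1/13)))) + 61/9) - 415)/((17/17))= 46079791/21879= 2106.12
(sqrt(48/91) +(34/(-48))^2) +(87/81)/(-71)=59701/122688 +4 * sqrt(273)/91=1.21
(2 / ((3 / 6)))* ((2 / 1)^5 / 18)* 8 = 512 / 9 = 56.89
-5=-5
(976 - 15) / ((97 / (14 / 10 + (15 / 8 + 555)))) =21460091 / 3880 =5530.95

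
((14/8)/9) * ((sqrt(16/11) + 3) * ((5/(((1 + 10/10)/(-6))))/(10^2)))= -7/80 - 7 * sqrt(11)/660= -0.12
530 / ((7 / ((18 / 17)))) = 9540 / 119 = 80.17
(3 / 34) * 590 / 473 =885 / 8041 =0.11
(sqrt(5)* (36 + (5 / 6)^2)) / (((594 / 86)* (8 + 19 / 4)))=0.93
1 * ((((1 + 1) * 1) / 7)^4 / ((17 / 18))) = 288 / 40817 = 0.01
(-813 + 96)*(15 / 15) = -717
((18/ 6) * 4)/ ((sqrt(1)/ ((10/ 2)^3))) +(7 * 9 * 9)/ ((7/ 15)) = 2715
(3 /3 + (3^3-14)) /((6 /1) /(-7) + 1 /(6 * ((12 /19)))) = -7056 /299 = -23.60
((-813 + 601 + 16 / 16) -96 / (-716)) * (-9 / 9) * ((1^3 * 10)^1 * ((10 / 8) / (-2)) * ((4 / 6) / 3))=-943625 / 3222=-292.87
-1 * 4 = -4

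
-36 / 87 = -12 / 29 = -0.41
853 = 853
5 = 5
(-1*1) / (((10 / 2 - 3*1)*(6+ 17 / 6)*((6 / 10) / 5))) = -25 / 53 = -0.47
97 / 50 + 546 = 27397 / 50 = 547.94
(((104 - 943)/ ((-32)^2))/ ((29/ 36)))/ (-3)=2517/ 7424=0.34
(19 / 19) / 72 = 1 / 72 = 0.01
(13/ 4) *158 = 1027/ 2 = 513.50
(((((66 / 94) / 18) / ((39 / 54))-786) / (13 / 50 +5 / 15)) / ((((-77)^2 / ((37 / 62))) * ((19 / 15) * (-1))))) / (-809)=-19988866125 / 153630160274591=-0.00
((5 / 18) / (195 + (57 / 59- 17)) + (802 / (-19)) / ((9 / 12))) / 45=-203234027 / 162503010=-1.25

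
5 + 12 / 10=31 / 5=6.20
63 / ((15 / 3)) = 63 / 5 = 12.60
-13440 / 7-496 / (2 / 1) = -2168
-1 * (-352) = 352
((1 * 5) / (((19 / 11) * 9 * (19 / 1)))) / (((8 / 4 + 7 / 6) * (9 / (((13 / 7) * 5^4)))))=893750 / 1296351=0.69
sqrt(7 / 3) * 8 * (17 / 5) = 41.55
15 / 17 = 0.88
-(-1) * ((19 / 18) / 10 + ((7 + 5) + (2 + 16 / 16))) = 2719 / 180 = 15.11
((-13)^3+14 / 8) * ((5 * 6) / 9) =-14635 / 2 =-7317.50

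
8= 8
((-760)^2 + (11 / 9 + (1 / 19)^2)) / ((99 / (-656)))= -1231066905280 / 321651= -3827337.41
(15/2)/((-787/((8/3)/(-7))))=20/5509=0.00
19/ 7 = 2.71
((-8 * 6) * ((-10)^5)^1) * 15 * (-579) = -41688000000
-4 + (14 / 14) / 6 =-23 / 6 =-3.83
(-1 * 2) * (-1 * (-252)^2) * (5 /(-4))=-158760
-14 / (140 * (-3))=1 / 30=0.03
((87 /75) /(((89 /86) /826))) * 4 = 8240176 /2225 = 3703.45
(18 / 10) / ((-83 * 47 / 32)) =-288 / 19505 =-0.01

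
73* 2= 146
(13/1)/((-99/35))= -455/99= -4.60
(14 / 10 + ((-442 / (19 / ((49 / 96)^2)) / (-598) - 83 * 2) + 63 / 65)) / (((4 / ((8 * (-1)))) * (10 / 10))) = 42832688207 / 130890240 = 327.24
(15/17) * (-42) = -630/17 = -37.06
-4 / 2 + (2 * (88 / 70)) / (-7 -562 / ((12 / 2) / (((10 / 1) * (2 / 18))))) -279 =-29497541 / 104965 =-281.02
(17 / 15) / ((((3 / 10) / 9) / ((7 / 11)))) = 238 / 11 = 21.64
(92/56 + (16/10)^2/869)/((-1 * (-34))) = 500571/10341100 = 0.05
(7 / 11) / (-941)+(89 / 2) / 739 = 910893 / 15298778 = 0.06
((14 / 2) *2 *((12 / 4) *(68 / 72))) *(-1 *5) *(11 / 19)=-6545 / 57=-114.82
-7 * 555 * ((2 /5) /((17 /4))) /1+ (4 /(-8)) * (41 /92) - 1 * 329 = -2173553 /3128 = -694.87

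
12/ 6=2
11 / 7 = 1.57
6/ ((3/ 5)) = 10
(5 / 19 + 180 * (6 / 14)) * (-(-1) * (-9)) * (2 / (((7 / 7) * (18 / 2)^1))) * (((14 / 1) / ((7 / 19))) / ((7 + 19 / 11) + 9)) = -90596 / 273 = -331.85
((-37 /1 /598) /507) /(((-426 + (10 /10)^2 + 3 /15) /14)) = 1295 /321983532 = 0.00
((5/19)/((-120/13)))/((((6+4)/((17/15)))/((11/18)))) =-2431/1231200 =-0.00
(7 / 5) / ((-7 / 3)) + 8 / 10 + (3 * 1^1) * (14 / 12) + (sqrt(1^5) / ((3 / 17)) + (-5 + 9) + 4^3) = 2321 / 30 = 77.37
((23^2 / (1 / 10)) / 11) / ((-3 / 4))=-21160 / 33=-641.21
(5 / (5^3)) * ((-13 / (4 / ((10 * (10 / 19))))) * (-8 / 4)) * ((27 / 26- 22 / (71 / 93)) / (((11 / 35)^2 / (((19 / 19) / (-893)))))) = 62816775 / 145763497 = 0.43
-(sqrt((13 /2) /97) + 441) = -441-sqrt(2522) /194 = -441.26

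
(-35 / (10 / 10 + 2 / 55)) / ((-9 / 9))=1925 / 57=33.77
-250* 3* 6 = -4500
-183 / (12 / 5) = -305 / 4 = -76.25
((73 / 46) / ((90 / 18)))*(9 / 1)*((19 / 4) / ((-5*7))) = -0.39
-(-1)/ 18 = 1/ 18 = 0.06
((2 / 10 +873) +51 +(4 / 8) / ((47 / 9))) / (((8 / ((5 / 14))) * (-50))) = -434419 / 526400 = -0.83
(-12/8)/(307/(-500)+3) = -750/1193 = -0.63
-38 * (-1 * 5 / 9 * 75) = 4750 / 3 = 1583.33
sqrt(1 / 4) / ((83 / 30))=15 / 83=0.18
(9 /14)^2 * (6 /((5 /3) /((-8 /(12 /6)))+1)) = 1458 /343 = 4.25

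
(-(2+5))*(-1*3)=21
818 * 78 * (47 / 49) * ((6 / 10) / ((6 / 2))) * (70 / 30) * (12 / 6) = 1999192 / 35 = 57119.77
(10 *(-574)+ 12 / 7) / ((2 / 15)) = -301260 / 7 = -43037.14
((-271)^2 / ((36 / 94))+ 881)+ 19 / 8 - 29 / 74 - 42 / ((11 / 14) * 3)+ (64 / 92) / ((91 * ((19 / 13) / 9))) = 17267338363367 / 89640936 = 192627.82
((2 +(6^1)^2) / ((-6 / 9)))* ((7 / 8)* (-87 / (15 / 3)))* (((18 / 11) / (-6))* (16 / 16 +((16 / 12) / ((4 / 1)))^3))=-26999 / 110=-245.45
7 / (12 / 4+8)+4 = 51 / 11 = 4.64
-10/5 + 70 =68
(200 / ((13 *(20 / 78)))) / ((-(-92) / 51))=765 / 23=33.26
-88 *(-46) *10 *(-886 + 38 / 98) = -1756629600 / 49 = -35849583.67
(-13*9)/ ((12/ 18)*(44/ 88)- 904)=351/ 2711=0.13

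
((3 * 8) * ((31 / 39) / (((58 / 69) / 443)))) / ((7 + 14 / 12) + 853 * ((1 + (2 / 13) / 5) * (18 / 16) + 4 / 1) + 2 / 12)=454836960 / 199485113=2.28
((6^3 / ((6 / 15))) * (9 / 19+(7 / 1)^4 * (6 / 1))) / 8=36952605 / 38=972436.97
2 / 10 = 1 / 5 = 0.20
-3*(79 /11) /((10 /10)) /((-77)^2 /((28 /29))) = -948 /270193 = -0.00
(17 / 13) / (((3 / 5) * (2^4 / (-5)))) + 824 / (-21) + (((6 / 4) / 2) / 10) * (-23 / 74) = -39.94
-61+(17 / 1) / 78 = -4741 / 78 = -60.78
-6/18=-1/3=-0.33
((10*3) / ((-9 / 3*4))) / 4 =-5 / 8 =-0.62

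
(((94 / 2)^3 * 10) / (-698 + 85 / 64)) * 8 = -531573760 / 44587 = -11922.17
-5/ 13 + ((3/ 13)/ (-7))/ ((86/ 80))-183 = -55208/ 301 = -183.42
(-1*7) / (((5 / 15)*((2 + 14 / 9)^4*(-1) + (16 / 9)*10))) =137781 / 931936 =0.15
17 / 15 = 1.13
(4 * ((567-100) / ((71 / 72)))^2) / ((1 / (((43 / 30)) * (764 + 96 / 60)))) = 124064599988736 / 126025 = 984444356.19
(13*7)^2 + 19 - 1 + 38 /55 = 456483 /55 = 8299.69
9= 9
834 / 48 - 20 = -21 / 8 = -2.62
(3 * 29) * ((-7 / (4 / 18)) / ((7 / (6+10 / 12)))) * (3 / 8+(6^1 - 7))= 53505 / 32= 1672.03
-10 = -10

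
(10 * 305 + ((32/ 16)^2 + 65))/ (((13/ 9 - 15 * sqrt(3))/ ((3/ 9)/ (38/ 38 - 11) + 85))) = -643976811 * sqrt(3)/ 109012 - 310062909/ 545060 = -10800.77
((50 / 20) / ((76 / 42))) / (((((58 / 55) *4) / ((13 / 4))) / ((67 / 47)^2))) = 337011675 / 155796352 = 2.16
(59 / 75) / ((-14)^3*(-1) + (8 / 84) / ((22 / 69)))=4543 / 15848325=0.00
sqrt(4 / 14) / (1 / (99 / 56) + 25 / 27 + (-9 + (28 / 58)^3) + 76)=7243533 * sqrt(14) / 3478552042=0.01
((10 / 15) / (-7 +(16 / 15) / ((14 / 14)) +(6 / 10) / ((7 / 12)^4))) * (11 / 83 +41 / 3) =-16499672 / 1347837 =-12.24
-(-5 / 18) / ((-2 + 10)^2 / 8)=5 / 144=0.03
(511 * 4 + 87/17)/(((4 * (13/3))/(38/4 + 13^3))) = 461180565/1768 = 260848.74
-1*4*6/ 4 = -6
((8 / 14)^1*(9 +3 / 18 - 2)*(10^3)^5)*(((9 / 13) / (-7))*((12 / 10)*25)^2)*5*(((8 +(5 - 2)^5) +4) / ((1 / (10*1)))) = -2960550000000000000000000 / 637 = -4647645211930926216640.50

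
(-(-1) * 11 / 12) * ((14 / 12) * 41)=43.85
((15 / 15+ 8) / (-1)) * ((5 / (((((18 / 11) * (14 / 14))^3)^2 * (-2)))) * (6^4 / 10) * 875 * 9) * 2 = 1550115875 / 648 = 2392154.13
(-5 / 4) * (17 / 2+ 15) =-235 / 8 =-29.38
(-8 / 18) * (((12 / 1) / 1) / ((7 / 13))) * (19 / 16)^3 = -89167 / 5376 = -16.59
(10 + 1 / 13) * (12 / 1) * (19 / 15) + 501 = 42521 / 65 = 654.17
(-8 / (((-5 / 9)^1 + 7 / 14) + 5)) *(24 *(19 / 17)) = -65664 / 1513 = -43.40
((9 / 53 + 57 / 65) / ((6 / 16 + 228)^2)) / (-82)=-38464 / 157155260535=-0.00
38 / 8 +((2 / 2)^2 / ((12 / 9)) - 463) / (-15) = 1067 / 30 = 35.57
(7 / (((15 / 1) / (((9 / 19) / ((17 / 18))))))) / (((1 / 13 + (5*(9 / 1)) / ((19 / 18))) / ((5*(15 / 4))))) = 5265 / 51238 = 0.10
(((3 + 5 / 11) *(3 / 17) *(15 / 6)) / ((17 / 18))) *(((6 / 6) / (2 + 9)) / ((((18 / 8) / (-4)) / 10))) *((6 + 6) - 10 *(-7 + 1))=-6566400 / 34969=-187.78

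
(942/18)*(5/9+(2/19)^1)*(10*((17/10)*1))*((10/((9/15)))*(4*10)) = 603194000/1539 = 391938.92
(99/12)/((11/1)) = 3/4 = 0.75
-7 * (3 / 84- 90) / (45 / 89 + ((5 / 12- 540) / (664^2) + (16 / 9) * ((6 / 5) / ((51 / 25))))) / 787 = 15123272015808 / 29297115394325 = 0.52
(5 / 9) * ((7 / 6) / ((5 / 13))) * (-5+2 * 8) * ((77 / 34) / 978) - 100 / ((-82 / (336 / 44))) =7576315327 / 809819208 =9.36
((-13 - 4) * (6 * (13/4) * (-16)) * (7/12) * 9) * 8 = 222768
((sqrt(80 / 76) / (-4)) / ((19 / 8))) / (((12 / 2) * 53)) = -2 * sqrt(95) / 57399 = -0.00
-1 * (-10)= 10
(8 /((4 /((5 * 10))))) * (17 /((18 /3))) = 850 /3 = 283.33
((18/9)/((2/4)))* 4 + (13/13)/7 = 113/7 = 16.14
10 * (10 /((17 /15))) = 1500 /17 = 88.24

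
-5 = -5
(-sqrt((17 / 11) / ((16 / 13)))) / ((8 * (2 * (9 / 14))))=-7 * sqrt(2431) / 3168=-0.11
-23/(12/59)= -1357/12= -113.08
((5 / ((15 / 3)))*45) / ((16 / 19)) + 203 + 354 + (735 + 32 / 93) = 1345.78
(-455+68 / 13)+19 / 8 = -46529 / 104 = -447.39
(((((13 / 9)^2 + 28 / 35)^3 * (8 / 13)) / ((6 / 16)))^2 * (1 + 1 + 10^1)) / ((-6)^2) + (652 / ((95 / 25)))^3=697714966864723997246906661184 / 138115179097966652765625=5051689.26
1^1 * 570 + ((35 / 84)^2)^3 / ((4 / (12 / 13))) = 7375396105 / 12939264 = 570.00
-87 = -87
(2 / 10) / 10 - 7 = -349 / 50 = -6.98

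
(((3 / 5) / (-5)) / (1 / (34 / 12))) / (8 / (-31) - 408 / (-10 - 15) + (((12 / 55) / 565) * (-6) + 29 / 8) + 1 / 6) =-7860732 / 458957743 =-0.02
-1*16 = -16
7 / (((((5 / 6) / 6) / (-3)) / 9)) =-6804 / 5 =-1360.80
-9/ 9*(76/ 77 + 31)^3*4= -59765867388/ 456533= -130912.48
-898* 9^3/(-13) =654642/13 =50357.08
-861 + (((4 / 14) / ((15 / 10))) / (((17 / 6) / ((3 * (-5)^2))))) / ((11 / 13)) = -1119249 / 1309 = -855.04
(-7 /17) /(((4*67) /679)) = -4753 /4556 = -1.04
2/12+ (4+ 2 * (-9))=-13.83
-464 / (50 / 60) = -2784 / 5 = -556.80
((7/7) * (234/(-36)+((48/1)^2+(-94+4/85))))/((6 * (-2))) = -374603/2040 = -183.63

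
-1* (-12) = 12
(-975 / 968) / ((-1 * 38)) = 975 / 36784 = 0.03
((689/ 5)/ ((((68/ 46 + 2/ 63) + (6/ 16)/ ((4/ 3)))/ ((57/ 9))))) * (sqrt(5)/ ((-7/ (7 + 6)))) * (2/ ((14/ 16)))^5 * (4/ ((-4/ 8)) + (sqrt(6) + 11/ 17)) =-30309013782528 * sqrt(30)/ 536899615 + 757725344563200 * sqrt(5)/ 1825458691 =618964.29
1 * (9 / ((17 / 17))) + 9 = 18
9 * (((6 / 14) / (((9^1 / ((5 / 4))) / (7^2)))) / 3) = 8.75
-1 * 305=-305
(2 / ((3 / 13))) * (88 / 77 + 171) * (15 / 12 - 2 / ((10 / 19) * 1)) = -53261 / 14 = -3804.36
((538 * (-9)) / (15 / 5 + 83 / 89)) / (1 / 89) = -19176741 / 175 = -109581.38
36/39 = 12/13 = 0.92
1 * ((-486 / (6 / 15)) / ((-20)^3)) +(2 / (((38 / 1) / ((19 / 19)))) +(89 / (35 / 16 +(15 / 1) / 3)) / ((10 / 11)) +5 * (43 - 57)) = -39277297 / 699200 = -56.17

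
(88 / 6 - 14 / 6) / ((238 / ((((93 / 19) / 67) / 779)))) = 1147 / 236016746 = 0.00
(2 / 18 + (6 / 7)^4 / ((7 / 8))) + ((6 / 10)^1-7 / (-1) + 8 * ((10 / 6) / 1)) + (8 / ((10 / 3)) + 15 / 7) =3963724 / 151263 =26.20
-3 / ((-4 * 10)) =0.08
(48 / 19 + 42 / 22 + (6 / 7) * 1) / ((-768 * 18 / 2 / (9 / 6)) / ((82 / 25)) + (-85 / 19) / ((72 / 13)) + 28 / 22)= -256824 / 68149949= -0.00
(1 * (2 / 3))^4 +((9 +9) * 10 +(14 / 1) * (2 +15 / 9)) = 18754 / 81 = 231.53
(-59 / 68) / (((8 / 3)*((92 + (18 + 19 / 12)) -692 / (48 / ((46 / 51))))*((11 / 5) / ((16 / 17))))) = -15930 / 11281897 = -0.00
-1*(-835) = 835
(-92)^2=8464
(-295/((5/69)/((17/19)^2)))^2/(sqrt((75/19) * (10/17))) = 461398985787 * sqrt(9690)/6516050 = 6970342.46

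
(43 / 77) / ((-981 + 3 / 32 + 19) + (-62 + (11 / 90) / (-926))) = -28668960 / 52564732451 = -0.00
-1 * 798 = -798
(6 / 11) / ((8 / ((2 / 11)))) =0.01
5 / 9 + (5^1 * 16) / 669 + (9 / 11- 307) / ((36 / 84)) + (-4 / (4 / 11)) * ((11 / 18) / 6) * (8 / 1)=-47865943 / 66231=-722.71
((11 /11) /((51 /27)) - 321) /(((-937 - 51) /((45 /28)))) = 30645 /58786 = 0.52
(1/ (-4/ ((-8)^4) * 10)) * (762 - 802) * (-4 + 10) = 24576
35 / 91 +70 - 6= 837 / 13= 64.38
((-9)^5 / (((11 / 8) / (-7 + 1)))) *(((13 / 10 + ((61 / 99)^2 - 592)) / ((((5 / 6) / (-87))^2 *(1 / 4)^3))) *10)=-35305948707165057024 / 33275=-1061035272942601.26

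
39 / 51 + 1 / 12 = 173 / 204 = 0.85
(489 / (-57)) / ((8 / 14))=-1141 / 76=-15.01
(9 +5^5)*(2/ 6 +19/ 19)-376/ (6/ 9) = 10844/ 3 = 3614.67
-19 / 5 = -3.80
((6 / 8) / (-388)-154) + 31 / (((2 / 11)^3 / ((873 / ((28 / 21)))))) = 10481590201 / 3104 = 3376800.97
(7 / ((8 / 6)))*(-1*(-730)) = 3832.50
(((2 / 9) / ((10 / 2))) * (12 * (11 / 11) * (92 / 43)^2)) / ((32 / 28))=59248 / 27735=2.14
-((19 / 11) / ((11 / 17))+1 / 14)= -4643 / 1694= -2.74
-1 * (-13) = 13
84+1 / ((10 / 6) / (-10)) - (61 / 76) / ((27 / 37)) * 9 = 68.10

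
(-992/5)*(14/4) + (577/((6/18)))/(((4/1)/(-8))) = -20782/5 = -4156.40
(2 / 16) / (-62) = -0.00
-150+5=-145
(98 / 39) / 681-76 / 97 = -2008978 / 2576223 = -0.78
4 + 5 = 9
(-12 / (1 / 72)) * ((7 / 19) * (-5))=30240 / 19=1591.58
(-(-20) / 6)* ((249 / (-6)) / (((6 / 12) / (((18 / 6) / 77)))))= -830 / 77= -10.78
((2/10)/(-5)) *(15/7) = -3/35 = -0.09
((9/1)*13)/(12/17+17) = 1989/301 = 6.61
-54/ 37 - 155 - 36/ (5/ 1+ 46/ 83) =-2779285/ 17057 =-162.94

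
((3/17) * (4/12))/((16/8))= 1/34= 0.03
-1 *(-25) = 25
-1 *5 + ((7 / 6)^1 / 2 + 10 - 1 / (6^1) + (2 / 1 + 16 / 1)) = 23.42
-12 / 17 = -0.71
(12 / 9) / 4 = 0.33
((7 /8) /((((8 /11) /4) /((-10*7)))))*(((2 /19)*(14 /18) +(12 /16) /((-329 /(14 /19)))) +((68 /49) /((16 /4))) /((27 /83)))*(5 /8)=-745120475 /3086208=-241.44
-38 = -38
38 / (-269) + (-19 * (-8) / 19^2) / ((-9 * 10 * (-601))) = -19525414 / 138226995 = -0.14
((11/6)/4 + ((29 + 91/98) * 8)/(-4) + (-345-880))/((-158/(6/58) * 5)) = 215779/1282960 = 0.17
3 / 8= 0.38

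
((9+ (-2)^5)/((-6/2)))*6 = 46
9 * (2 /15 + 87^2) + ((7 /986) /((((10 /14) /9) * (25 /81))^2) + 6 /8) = 2099402965401 /30812500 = 68134.78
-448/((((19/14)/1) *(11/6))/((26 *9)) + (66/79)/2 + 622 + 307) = -695665152/1443238655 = -0.48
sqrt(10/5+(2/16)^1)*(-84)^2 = 1764*sqrt(34) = 10285.80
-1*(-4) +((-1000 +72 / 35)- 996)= -69648 / 35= -1989.94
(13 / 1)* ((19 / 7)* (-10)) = -2470 / 7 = -352.86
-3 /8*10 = -15 /4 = -3.75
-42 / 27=-14 / 9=-1.56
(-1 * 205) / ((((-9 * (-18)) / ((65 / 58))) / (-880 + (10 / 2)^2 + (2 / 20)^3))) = 455714467 / 375840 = 1212.52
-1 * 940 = -940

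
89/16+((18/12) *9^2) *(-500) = -971911/16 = -60744.44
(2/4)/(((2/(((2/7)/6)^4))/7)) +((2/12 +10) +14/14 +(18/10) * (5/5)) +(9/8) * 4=9705533/555660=17.47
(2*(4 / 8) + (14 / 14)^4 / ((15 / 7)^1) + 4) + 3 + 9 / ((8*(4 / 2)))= 2167 / 240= 9.03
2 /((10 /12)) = 12 /5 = 2.40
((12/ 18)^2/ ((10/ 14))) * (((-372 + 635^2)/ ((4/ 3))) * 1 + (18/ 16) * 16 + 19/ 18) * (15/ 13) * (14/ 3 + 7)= 2530902.82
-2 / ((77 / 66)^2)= -72 / 49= -1.47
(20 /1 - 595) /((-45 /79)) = 9085 /9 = 1009.44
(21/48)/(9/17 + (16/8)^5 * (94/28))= 833/205552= 0.00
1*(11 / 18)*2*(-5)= -55 / 9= -6.11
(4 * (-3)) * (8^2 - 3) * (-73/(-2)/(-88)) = 303.61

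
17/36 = 0.47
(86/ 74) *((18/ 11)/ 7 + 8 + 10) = 60372/ 2849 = 21.19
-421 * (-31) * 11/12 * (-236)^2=1998943364/3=666314454.67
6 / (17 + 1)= 1 / 3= 0.33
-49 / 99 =-0.49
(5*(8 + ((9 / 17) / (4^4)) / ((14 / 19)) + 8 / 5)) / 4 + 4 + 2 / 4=4022103 / 243712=16.50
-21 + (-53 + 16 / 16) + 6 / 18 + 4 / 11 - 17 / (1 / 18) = -378.30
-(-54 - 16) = 70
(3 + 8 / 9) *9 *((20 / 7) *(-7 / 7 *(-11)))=1100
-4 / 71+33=2339 / 71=32.94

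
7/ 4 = 1.75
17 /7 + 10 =87 /7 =12.43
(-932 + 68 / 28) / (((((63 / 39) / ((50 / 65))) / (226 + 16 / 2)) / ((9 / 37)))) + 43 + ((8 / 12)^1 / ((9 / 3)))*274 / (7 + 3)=-2051556383 / 81585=-25146.24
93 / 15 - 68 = -309 / 5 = -61.80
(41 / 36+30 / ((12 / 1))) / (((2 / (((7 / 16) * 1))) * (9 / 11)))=0.97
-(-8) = 8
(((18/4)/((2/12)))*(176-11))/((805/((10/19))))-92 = -272518/3059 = -89.09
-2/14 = -1/7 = -0.14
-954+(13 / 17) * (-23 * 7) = -18311 / 17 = -1077.12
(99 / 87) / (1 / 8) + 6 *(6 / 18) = 322 / 29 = 11.10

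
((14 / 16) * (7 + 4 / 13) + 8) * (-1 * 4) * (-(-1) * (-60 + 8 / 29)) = 1296402 / 377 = 3438.73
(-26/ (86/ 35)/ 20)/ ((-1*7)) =13/ 172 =0.08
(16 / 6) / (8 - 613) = -8 / 1815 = -0.00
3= 3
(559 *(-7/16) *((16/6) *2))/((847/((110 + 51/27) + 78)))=-955331/3267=-292.42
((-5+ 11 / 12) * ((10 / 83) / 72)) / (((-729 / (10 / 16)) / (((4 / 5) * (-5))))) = -1225 / 52278048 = -0.00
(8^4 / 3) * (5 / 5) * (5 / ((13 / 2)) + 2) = 49152 / 13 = 3780.92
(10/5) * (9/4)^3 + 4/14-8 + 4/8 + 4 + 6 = 25.57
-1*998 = -998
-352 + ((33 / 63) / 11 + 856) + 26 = 11131 / 21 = 530.05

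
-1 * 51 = -51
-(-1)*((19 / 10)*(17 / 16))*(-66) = -10659 / 80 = -133.24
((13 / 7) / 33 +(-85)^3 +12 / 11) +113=-141836507 / 231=-614010.85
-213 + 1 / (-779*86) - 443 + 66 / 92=-504850047 / 770431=-655.28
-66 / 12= -11 / 2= -5.50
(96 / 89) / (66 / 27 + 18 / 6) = 864 / 4361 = 0.20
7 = 7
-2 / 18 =-1 / 9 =-0.11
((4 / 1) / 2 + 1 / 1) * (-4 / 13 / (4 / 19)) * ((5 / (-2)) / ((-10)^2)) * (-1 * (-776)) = 5529 / 65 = 85.06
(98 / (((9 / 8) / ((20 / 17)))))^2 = 245862400 / 23409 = 10502.90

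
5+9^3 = 734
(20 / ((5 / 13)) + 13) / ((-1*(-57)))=65 / 57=1.14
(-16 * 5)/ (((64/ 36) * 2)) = -45/ 2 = -22.50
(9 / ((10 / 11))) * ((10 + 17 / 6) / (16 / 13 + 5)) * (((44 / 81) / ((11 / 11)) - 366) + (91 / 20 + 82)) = -4975089119 / 874800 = -5687.12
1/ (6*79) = 1/ 474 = 0.00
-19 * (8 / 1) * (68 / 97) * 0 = 0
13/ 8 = 1.62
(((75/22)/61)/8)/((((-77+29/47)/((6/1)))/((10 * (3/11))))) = -31725/21198232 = -0.00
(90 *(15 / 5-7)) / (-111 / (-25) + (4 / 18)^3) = -80.88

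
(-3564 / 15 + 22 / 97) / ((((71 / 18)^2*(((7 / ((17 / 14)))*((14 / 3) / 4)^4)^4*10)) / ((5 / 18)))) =-15258492691180822093824 / 468394078883876118072788885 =-0.00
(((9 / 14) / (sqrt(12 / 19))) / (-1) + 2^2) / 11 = 4 / 11 - 3* sqrt(57) / 308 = 0.29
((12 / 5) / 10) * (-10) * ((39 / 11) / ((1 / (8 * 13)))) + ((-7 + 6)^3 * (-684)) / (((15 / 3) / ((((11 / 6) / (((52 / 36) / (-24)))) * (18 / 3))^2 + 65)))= 42550234596 / 9295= 4577755.20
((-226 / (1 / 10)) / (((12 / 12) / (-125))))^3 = 22545265625000000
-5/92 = -0.05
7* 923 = 6461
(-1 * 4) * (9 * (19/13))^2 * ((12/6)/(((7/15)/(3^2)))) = -31580280/1183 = -26695.08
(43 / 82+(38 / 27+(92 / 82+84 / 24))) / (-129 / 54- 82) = -14510 / 186837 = -0.08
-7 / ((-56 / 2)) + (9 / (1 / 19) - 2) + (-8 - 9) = 609 / 4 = 152.25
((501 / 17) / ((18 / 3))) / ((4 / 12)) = 501 / 34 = 14.74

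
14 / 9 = 1.56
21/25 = 0.84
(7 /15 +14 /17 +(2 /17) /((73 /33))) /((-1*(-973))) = 1471 /1065435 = 0.00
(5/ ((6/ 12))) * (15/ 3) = 50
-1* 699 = -699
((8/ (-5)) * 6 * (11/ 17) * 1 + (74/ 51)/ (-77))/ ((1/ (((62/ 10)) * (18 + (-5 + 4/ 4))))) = -7584956/ 14025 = -540.82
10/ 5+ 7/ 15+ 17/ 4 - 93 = -86.28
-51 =-51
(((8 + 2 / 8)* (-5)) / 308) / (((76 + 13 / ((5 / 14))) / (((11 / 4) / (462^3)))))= -25 / 752361071616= -0.00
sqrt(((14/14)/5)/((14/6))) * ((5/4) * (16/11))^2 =80 * sqrt(105)/847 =0.97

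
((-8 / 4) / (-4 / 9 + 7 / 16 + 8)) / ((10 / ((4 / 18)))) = -32 / 5755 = -0.01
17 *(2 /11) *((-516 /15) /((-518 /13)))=38012 /14245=2.67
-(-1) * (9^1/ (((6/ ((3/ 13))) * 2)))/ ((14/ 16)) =18/ 91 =0.20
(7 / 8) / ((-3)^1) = -7 / 24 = -0.29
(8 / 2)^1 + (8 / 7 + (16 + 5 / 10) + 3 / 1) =345 / 14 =24.64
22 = 22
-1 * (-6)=6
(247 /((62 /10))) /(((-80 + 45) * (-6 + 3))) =247 /651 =0.38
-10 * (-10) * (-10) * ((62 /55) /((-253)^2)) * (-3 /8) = 4650 /704099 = 0.01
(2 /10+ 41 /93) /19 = 298 /8835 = 0.03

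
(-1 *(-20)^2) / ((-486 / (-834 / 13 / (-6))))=27800 / 3159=8.80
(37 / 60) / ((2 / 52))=481 / 30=16.03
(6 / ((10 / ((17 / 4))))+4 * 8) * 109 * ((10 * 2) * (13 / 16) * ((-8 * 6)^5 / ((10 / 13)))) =-101355532222464 / 5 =-20271106444492.80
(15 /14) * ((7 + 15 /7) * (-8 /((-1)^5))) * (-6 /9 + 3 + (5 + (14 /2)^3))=1345280 /49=27454.69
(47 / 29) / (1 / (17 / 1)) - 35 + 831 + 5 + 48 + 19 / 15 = 381851 / 435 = 877.82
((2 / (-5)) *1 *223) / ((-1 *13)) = 446 / 65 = 6.86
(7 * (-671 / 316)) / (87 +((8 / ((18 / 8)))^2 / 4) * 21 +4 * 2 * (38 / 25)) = -3170475 / 35307628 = -0.09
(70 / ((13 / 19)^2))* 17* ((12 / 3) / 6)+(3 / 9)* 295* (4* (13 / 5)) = 459224 / 169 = 2717.30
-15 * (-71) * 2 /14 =1065 /7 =152.14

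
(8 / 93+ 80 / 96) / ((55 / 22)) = 57 / 155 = 0.37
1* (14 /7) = 2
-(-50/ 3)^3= 125000/ 27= 4629.63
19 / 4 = 4.75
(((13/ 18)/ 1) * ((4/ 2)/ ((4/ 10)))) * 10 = 325/ 9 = 36.11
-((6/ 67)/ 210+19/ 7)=-6366/ 2345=-2.71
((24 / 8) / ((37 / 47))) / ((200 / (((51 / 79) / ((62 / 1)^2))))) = 7191 / 2247202400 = 0.00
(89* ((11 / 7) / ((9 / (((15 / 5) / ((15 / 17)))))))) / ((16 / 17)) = 282931 / 5040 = 56.14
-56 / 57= -0.98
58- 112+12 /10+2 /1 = -254 /5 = -50.80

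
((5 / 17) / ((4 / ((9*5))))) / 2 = 225 / 136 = 1.65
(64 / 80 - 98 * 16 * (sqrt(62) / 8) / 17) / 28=1 / 35 - 7 * sqrt(62) / 17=-3.21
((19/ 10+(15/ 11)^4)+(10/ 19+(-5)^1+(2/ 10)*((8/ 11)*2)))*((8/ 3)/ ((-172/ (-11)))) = 3268549/ 16311405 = 0.20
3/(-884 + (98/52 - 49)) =-78/24209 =-0.00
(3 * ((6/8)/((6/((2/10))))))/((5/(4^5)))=384/25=15.36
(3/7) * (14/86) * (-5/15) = -1/43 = -0.02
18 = 18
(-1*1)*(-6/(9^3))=2/243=0.01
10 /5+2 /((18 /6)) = 8 /3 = 2.67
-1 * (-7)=7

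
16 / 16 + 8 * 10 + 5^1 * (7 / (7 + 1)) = 683 / 8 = 85.38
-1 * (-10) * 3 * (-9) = -270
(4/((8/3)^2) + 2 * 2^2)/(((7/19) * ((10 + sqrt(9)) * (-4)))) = -2603/5824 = -0.45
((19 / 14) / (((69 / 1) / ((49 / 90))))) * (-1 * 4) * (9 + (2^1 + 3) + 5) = -2527 / 3105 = -0.81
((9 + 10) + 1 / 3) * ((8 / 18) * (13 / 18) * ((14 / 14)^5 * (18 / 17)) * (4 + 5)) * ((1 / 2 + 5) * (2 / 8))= 4147 / 51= 81.31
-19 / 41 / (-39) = 19 / 1599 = 0.01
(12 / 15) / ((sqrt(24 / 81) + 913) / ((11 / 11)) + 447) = 3672 / 6242399- 3* sqrt(6) / 31211995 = 0.00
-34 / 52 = -17 / 26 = -0.65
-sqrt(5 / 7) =-sqrt(35) / 7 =-0.85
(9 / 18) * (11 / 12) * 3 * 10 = 55 / 4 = 13.75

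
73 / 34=2.15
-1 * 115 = -115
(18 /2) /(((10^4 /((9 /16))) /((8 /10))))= 0.00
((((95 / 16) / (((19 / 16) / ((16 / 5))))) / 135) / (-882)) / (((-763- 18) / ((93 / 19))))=248 / 294479955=0.00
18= 18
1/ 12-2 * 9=-17.92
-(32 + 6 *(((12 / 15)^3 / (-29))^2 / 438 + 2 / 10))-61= -90362825971 / 959265625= -94.20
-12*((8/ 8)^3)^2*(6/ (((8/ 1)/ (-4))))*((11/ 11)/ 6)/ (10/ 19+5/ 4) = 152/ 45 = 3.38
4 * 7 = 28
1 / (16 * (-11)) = -1 / 176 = -0.01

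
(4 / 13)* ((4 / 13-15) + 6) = -452 / 169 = -2.67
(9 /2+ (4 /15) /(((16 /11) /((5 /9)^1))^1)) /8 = 497 /864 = 0.58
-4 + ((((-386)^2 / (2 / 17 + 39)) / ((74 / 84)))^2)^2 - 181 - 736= 53345663902417244632813783671 / 152651584800625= 349460269096392.85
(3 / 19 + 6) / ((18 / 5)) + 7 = 331 / 38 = 8.71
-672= -672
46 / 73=0.63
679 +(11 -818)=-128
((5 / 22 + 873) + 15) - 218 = 14745 / 22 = 670.23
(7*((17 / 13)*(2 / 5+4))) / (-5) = -2618 / 325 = -8.06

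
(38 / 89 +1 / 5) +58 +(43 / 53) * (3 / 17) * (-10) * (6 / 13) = 302136157 / 5212285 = 57.97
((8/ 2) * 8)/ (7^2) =32/ 49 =0.65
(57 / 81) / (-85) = -19 / 2295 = -0.01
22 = 22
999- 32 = 967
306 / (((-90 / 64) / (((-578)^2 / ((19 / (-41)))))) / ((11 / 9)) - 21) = -491793029376 / 33750499451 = -14.57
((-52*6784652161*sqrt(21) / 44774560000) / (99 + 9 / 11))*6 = -970205259023*sqrt(21) / 2048436120000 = -2.17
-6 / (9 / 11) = -22 / 3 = -7.33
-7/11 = -0.64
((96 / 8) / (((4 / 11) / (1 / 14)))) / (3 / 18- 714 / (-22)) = 1089 / 15071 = 0.07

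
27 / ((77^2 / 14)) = 54 / 847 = 0.06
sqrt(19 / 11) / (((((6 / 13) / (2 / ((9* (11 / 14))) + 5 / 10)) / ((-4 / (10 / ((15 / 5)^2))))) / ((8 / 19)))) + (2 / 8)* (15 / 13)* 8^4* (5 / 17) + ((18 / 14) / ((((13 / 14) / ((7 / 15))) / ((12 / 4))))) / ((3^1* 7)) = 384102 / 1105 - 1612* sqrt(209) / 6897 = 344.22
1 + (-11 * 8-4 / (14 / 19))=-92.43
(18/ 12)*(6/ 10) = 0.90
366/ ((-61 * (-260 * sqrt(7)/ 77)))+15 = 33 * sqrt(7)/ 130+15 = 15.67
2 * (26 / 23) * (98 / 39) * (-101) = -39592 / 69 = -573.80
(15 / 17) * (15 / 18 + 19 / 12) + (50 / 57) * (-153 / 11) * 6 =-1010095 / 14212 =-71.07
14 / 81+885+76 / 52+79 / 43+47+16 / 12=42417590 / 45279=936.80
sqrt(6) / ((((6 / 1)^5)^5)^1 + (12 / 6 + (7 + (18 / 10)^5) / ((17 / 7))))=53125* sqrt(6) / 1510359051590015386272718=0.00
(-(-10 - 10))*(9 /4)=45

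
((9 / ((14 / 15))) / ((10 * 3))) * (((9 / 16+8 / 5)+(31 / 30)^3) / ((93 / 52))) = 2292641 / 3906000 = 0.59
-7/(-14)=0.50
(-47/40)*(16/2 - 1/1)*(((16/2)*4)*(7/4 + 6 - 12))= 5593/5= 1118.60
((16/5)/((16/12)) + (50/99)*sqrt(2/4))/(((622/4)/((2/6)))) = 50*sqrt(2)/92367 + 8/1555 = 0.01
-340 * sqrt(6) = -832.83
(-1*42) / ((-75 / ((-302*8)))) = -33824 / 25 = -1352.96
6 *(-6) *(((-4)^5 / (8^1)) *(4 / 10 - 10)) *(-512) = 113246208 / 5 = 22649241.60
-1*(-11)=11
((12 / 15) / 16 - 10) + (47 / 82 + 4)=-4409 / 820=-5.38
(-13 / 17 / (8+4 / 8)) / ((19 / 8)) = -208 / 5491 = -0.04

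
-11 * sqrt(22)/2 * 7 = -180.58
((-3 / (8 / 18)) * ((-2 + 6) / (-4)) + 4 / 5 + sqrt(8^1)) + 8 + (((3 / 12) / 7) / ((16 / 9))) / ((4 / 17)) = 2 * sqrt(2) + 140093 / 8960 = 18.46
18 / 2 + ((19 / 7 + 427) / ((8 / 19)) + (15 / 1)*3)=7522 / 7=1074.57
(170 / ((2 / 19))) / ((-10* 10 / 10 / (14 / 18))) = -125.61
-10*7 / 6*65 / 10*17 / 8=-161.15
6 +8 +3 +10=27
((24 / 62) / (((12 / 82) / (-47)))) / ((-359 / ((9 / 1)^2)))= 312174 / 11129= 28.05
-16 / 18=-8 / 9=-0.89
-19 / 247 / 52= -0.00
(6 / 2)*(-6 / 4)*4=-18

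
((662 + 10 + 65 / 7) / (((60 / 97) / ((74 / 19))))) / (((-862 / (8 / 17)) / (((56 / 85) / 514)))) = -7206712 / 2400874725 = -0.00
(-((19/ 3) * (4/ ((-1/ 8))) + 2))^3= 218167208/ 27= 8080266.96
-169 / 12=-14.08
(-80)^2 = 6400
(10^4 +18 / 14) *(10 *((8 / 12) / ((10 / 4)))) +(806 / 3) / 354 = 99135565 / 3717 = 26670.85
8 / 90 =4 / 45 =0.09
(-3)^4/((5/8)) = 648/5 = 129.60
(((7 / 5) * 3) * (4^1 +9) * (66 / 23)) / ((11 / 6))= 9828 / 115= 85.46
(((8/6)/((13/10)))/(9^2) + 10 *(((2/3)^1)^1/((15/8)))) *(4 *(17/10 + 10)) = 22544/135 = 166.99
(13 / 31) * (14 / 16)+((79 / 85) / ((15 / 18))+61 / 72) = 1104859 / 474300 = 2.33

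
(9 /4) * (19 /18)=19 /8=2.38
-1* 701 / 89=-701 / 89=-7.88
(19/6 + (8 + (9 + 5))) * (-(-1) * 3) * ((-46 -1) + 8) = -5889/2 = -2944.50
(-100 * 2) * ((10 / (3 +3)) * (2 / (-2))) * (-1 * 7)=-7000 / 3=-2333.33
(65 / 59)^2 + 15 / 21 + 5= 168815 / 24367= 6.93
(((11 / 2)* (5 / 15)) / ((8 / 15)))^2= 3025 / 256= 11.82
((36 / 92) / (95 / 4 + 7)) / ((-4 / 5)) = -0.02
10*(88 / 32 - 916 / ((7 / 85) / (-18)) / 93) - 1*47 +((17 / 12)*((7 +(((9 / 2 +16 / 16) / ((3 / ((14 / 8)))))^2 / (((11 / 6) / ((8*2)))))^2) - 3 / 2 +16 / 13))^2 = 896179129343706913 / 6844061952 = 130942579.95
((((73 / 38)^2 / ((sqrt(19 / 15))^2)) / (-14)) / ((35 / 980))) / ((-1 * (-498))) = -26645 / 2277188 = -0.01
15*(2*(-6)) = -180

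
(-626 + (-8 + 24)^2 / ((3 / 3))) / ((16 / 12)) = -555 / 2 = -277.50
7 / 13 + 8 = 111 / 13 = 8.54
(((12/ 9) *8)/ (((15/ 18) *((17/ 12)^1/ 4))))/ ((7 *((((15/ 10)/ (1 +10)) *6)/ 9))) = 33792/ 595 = 56.79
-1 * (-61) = 61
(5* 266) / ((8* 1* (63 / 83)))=219.03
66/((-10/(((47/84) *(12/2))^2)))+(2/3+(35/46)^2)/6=-692188019/9331560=-74.18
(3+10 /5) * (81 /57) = 135 /19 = 7.11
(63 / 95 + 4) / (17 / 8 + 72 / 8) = 3544 / 8455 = 0.42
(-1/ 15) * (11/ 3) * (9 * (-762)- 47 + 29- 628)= 82544/ 45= 1834.31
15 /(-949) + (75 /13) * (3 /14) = 16215 /13286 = 1.22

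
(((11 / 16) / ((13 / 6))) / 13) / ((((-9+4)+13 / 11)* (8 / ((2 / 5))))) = -121 / 378560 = -0.00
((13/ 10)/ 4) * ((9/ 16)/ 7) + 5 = 22517/ 4480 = 5.03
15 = 15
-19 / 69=-0.28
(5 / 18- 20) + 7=-229 / 18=-12.72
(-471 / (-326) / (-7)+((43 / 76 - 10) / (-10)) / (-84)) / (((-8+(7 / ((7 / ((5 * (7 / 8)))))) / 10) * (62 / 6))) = 2264631 / 813179290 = 0.00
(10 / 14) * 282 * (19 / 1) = 26790 / 7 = 3827.14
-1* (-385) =385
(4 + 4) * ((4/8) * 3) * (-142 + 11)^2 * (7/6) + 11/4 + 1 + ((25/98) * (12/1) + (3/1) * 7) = 240281.81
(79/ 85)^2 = 6241/ 7225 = 0.86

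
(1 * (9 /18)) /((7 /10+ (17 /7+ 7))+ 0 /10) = 35 /709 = 0.05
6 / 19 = 0.32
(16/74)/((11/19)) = 152/407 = 0.37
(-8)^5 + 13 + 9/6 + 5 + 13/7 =-458453/14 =-32746.64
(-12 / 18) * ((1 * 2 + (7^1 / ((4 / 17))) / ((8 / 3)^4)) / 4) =-42407 / 98304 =-0.43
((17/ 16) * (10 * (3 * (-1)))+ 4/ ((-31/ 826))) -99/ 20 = -177823/ 1240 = -143.41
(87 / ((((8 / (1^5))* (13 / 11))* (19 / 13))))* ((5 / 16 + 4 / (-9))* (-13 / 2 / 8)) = 4147 / 6144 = 0.67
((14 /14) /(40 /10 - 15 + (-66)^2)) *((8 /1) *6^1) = 48 /4345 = 0.01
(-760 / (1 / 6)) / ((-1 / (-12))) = -54720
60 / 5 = 12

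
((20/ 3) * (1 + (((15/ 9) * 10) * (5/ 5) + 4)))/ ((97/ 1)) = 1300/ 873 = 1.49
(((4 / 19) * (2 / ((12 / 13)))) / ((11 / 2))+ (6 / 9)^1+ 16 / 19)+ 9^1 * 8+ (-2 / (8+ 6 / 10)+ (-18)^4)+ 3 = 2832316655 / 26961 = 105052.36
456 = 456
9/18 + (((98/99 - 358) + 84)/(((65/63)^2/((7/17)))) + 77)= -44409247/1580150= -28.10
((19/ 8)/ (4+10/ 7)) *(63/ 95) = 441/ 1520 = 0.29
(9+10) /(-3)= -19 /3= -6.33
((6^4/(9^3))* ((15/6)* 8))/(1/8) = 2560/9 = 284.44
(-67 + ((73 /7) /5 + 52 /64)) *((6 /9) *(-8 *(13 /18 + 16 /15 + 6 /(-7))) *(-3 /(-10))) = 21071539 /220500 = 95.56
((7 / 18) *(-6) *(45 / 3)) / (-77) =5 / 11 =0.45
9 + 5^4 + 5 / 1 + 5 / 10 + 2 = 1283 / 2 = 641.50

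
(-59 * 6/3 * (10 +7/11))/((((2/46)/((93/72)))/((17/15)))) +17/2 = -9294937/220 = -42249.71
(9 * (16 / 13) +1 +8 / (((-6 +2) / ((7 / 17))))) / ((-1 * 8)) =-2487 / 1768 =-1.41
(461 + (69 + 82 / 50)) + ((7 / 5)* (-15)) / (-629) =8360564 / 15725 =531.67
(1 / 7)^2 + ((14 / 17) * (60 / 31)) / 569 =341023 / 14693287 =0.02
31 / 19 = 1.63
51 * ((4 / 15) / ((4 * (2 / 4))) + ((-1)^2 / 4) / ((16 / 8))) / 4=527 / 160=3.29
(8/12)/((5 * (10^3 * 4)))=1/30000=0.00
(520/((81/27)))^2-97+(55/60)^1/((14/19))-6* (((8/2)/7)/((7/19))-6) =105753149/3528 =29975.38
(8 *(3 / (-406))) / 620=-3 / 31465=-0.00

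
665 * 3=1995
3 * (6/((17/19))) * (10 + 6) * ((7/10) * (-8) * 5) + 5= -153131/17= -9007.71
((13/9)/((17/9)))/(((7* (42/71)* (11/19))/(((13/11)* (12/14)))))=227981/705551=0.32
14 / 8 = 7 / 4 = 1.75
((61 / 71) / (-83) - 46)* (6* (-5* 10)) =81341700 / 5893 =13803.11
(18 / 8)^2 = 81 / 16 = 5.06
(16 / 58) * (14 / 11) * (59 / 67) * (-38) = -251104 / 21373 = -11.75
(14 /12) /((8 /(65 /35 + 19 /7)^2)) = 64 /21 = 3.05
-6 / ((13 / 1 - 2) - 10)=-6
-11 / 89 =-0.12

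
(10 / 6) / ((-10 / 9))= -3 / 2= -1.50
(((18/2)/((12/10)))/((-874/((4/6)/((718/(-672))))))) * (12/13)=10080/2039479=0.00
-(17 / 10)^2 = -289 / 100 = -2.89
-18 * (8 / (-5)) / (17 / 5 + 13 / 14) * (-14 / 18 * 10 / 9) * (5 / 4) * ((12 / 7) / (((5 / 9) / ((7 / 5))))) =-3136 / 101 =-31.05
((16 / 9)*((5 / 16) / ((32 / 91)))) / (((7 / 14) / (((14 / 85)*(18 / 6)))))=637 / 408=1.56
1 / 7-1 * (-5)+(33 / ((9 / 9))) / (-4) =-87 / 28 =-3.11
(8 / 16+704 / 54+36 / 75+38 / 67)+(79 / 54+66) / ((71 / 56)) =145124137 / 2140650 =67.79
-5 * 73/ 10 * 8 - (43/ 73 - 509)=216.41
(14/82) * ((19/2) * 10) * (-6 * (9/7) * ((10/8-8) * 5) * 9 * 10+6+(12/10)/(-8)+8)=62366341/164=380282.57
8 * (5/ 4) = 10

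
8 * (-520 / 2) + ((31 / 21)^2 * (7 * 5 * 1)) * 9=-9755 / 7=-1393.57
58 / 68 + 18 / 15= 2.05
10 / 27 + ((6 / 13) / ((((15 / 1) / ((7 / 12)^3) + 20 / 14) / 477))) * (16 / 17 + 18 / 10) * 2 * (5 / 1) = 6204843856 / 78794235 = 78.75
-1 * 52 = -52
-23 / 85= -0.27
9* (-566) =-5094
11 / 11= 1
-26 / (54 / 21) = -91 / 9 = -10.11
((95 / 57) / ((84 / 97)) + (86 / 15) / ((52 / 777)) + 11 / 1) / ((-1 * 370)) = -1614967 / 6060600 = -0.27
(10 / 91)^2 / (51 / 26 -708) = -200 / 11693409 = -0.00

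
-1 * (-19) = 19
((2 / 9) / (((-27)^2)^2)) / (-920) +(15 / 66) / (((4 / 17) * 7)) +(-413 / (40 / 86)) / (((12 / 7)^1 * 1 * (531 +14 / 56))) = -0.84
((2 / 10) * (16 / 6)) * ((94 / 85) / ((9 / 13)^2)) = 127088 / 103275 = 1.23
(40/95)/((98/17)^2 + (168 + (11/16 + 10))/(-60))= 739840/53159397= 0.01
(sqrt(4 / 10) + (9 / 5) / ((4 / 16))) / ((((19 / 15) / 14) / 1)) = 42 * sqrt(10) / 19 + 1512 / 19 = 86.57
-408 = -408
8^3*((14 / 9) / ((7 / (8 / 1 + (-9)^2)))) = 91136 / 9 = 10126.22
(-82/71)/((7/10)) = -820/497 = -1.65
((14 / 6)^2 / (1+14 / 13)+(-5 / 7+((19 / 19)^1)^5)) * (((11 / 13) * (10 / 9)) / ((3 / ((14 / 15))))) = 217580 / 255879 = 0.85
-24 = -24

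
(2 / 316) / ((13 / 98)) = 49 / 1027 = 0.05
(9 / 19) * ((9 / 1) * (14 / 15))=378 / 95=3.98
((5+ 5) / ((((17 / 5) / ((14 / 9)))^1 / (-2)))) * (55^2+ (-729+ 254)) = -70000 / 3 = -23333.33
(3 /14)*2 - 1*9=-60 /7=-8.57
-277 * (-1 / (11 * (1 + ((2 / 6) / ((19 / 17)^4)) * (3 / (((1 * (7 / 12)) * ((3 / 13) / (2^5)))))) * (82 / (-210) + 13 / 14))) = 17688469330 / 57961583471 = 0.31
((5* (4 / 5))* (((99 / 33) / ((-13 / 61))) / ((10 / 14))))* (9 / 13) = -54.58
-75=-75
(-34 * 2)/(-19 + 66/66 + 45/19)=1292/297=4.35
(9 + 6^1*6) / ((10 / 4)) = 18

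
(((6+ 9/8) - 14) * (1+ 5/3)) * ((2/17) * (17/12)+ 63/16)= -10835/144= -75.24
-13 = -13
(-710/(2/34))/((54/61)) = -368135/27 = -13634.63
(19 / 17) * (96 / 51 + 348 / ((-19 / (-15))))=89348 / 289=309.16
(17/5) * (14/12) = 119/30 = 3.97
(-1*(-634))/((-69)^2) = 634/4761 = 0.13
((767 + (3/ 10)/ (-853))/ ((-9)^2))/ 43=6542507/ 29709990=0.22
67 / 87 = 0.77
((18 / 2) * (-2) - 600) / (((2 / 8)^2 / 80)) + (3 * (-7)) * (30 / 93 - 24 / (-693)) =-791047.50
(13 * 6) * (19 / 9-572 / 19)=-124462 / 57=-2183.54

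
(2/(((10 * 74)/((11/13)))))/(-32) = -11/153920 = -0.00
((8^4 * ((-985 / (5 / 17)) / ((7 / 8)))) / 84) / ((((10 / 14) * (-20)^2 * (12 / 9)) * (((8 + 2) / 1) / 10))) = -428672 / 875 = -489.91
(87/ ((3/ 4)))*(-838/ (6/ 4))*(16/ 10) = -1555328/ 15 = -103688.53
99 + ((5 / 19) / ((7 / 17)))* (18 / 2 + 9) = 14697 / 133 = 110.50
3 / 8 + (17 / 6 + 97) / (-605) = 3049 / 14520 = 0.21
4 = 4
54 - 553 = -499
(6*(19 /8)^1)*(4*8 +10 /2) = 2109 /4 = 527.25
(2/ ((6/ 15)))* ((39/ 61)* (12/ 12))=195/ 61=3.20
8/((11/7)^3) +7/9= 34013/11979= 2.84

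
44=44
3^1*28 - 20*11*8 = -1676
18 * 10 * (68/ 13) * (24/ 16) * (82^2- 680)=8535987.69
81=81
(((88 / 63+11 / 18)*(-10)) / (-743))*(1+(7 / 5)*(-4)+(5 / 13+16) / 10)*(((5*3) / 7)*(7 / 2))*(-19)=1321925 / 115908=11.40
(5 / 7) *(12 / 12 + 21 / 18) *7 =65 / 6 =10.83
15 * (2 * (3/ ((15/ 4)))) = 24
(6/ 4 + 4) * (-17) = -187/ 2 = -93.50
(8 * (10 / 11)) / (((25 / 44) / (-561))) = -35904 / 5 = -7180.80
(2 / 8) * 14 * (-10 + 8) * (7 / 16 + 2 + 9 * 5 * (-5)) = 24927 / 16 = 1557.94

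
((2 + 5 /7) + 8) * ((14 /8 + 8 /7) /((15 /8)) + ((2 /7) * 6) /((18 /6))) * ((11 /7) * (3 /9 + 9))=16280 /49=332.24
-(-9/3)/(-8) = -3/8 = -0.38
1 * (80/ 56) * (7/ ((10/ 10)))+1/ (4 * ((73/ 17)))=2937/ 292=10.06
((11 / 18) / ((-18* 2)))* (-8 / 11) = 1 / 81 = 0.01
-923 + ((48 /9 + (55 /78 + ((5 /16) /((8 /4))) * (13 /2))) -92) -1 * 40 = -871891 /832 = -1047.95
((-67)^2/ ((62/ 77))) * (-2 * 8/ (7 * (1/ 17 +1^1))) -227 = -3421105/ 279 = -12262.03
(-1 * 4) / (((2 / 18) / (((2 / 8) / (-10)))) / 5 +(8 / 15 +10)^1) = -0.41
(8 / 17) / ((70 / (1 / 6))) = 2 / 1785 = 0.00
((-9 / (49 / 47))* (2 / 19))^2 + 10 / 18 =10775249 / 7800849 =1.38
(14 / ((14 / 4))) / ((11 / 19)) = 76 / 11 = 6.91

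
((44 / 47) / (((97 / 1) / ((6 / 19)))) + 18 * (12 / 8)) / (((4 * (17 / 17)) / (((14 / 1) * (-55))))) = -900526935 / 173242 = -5198.09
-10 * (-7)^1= 70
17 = 17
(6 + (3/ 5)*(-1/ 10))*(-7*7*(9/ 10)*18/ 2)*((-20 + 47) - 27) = 0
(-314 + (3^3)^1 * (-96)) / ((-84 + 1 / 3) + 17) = 4359 / 100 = 43.59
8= 8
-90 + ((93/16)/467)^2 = -5024761911/55830784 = -90.00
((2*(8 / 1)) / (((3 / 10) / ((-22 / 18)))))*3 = -1760 / 9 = -195.56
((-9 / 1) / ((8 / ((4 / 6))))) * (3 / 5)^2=-27 / 100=-0.27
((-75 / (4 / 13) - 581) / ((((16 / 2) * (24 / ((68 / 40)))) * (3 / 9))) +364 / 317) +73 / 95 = -308234757 / 15418880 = -19.99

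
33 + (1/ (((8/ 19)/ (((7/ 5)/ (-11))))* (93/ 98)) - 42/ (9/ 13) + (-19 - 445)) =-3355339/ 6820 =-491.99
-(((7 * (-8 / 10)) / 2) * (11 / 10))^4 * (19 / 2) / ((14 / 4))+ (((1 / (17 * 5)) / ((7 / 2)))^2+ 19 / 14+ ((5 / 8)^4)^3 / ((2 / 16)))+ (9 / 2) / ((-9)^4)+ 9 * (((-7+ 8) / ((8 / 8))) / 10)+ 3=-8278043963300352325592231 / 34639478312140800000000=-238.98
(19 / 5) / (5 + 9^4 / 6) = 0.00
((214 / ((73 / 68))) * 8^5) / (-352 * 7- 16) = -29802496 / 11315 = -2633.89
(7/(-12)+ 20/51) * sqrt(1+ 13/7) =-13 * sqrt(35)/238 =-0.32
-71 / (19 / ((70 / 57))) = -4970 / 1083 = -4.59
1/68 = 0.01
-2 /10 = -0.20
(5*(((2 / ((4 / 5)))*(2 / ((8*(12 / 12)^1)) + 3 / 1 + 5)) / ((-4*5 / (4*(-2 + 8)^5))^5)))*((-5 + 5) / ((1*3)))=0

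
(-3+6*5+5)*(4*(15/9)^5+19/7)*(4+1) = 14738720/1701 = 8664.74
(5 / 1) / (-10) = -1 / 2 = -0.50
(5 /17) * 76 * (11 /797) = 4180 /13549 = 0.31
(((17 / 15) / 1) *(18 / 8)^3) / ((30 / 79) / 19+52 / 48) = 1094229 / 93520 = 11.70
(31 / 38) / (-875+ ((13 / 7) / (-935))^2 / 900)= -597576498750 / 640948986559289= -0.00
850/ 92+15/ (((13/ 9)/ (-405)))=-2509525/ 598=-4196.53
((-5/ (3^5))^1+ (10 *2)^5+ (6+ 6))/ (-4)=-800002.99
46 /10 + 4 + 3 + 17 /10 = 133 /10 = 13.30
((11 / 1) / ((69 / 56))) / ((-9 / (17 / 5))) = -10472 / 3105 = -3.37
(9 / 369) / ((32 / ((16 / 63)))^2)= 1 / 650916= 0.00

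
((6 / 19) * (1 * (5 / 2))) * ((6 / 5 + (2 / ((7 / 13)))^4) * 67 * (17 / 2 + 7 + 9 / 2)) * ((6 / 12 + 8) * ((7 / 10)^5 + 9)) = 189553713811143 / 12005000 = 15789563.83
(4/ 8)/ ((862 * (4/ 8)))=1/ 862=0.00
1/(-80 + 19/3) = -3/221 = -0.01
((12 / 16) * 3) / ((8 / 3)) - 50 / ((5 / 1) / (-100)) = 32027 / 32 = 1000.84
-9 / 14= -0.64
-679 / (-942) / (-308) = -97 / 41448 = -0.00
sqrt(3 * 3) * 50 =150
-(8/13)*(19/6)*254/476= -4826/4641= -1.04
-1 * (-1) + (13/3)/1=16/3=5.33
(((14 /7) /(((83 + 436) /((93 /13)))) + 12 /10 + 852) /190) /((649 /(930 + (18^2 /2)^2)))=188.03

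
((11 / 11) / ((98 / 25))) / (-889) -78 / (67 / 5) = -33979255 / 5837174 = -5.82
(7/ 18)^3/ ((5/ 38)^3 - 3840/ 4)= -336091/ 5485932765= -0.00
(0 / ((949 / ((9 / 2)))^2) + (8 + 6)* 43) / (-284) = -301 / 142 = -2.12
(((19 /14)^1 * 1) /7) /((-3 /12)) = -38 /49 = -0.78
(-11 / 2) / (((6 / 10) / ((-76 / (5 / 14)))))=1950.67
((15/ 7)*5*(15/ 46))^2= 1265625/ 103684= 12.21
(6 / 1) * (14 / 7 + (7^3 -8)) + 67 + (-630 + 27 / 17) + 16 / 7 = 174082 / 119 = 1462.87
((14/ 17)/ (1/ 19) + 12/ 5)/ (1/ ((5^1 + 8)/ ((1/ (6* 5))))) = 119652/ 17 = 7038.35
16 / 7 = 2.29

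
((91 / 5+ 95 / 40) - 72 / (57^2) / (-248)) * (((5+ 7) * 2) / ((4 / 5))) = 27630699 / 44764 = 617.25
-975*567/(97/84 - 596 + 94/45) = 696559500/746873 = 932.63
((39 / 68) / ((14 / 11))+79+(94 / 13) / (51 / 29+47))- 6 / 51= 99349693 / 1249976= 79.48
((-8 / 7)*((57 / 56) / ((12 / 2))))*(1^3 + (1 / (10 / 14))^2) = -703 / 1225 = -0.57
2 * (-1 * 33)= -66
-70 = -70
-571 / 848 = -0.67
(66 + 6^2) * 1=102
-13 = -13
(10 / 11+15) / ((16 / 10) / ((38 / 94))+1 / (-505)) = 1679125 / 417527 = 4.02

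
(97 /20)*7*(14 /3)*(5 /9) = 4753 /54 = 88.02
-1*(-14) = 14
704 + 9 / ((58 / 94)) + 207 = 26842 / 29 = 925.59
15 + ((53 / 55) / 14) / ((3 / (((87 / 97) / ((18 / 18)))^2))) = 108807669 / 7244930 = 15.02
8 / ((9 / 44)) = 352 / 9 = 39.11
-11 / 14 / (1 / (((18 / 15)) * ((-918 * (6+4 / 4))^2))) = -194669244 / 5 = -38933848.80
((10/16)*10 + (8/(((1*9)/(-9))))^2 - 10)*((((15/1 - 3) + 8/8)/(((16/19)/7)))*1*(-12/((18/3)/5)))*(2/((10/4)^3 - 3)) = -2083445/202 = -10314.08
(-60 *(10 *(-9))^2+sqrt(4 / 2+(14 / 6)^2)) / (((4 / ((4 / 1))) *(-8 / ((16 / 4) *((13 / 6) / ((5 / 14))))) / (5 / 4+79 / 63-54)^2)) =54730821925 / 14-2189232877 *sqrt(67) / 816480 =3909322475.78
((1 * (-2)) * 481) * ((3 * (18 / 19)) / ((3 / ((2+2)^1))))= -3645.47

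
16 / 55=0.29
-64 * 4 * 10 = -2560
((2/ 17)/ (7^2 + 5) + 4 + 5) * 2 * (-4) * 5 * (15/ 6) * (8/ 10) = -330560/ 459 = -720.17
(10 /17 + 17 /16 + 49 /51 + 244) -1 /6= 67033 /272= 246.44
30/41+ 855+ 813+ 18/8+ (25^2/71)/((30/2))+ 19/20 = 73030523/43665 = 1672.52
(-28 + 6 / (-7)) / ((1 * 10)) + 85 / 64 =-3489 / 2240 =-1.56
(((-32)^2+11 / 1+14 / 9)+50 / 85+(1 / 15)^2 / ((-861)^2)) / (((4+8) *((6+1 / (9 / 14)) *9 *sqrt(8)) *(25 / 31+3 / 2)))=0.19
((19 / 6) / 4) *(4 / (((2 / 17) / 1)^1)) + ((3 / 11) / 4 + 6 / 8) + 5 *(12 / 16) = 1039 / 33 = 31.48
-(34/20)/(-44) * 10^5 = 42500/11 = 3863.64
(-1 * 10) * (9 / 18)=-5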